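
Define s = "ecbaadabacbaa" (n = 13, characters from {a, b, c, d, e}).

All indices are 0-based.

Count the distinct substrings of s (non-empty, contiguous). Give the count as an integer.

76

rank→(start, suffix):
  0 → (12, 'a')
  1 → (11, 'aa')
  2 → (3, 'aadabacbaa')
  3 → (6, 'abacbaa')
  4 → (8, 'acbaa')
  5 → (4, 'adabacbaa')
  6 → (10, 'baa')
  7 → (2, 'baadabacbaa')
  8 → (7, 'bacbaa')
  9 → (9, 'cbaa')
  10 → (1, 'cbaadabacbaa')
  11 → (5, 'dabacbaa')
  12 → (0, 'ecbaadabacbaa')

SA = [12, 11, 3, 6, 8, 4, 10, 2, 7, 9, 1, 5, 0]
[i] adj suffixes → lcp
  [1] 12/11 → 1 ('a')
  [2] 11/3 → 2 ('aa')
  [3] 3/6 → 1 ('a')
  [4] 6/8 → 1 ('a')
  [5] 8/4 → 1 ('a')
  [6] 4/10 → 0 ('')
  [7] 10/2 → 3 ('baa')
  [8] 2/7 → 2 ('ba')
  [9] 7/9 → 0 ('')
  [10] 9/1 → 4 ('cbaa')
  [11] 1/5 → 0 ('')
  [12] 5/0 → 0 ('')

n(n+1)/2 = 13·14/2 = 91
Σ LCP = 0 + 1 + 2 + 1 + 1 + 1 + 0 + 3 + 2 + 0 + 4 + 0 + 0 = 15
distinct = 91 − 15 = 76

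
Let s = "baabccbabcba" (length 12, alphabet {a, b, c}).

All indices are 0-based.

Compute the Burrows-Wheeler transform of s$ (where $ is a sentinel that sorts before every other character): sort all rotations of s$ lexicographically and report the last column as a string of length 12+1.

rank  rotation       last
    0  $baabccbabcba  a
    1  a$baabccbabcb  b
    2  aabccbabcba$b  b
    3  abcba$baabccb  b
    4  abccbabcba$ba  a
    5  ba$baabccbabc  c
    6  baabccbabcba$  $
    7  babcba$baabcc  c
    8  bcba$baabccba  a
    9  bccbabcba$baa  a
   10  cba$baabccbab  b
   11  cbabcba$baabc  c
   12  ccbabcba$baab  b

abbbac$caabcb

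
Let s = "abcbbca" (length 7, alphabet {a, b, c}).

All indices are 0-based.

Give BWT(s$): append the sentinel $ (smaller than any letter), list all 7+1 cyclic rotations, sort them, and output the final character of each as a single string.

ac$cbabb

rank  rotation  last
    0  $abcbbca  a
    1  a$abcbbc  c
    2  abcbbca$  $
    3  bbca$abc  c
    4  bca$abcb  b
    5  bcbbca$a  a
    6  ca$abcbb  b
    7  cbbca$ab  b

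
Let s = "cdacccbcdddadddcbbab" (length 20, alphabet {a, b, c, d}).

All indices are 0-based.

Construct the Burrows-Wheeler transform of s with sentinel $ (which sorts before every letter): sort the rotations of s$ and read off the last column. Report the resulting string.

rank  rotation               last
    0  $cdacccbcdddadddcbbab  b
    1  ab$cdacccbcdddadddcbb  b
    2  acccbcdddadddcbbab$cd  d
    3  adddcbbab$cdacccbcddd  d
    4  b$cdacccbcdddadddcbba  a
    5  bab$cdacccbcdddadddcb  b
    6  bbab$cdacccbcdddadddc  c
    7  bcdddadddcbbab$cdaccc  c
    8  cbbab$cdacccbcdddaddd  d
    9  cbcdddadddcbbab$cdacc  c
   10  ccbcdddadddcbbab$cdac  c
   11  cccbcdddadddcbbab$cda  a
   12  cdacccbcdddadddcbbab$  $
   13  cdddadddcbbab$cdacccb  b
   14  dacccbcdddadddcbbab$c  c
   15  dadddcbbab$cdacccbcdd  d
   16  dcbbab$cdacccbcdddadd  d
   17  ddadddcbbab$cdacccbcd  d
   18  ddcbbab$cdacccbcdddad  d
   19  dddadddcbbab$cdacccbc  c
   20  dddcbbab$cdacccbcddda  a

bbddabccdcca$bcddddca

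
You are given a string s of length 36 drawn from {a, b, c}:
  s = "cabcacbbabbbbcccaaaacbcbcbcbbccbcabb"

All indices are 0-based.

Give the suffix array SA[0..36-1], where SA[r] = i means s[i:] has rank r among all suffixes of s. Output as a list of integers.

rank→(start, suffix):
  0 → (16, 'aaaacbcbcbcbbccbcabb')
  1 → (17, 'aaacbcbcbcbbccbcabb')
  2 → (18, 'aacbcbcbcbbccbcabb')
  3 → (33, 'abb')
  4 → (8, 'abbbbcccaaaacbcbcbcbbccbcabb')
  5 → (1, 'abcacbbabbbbcccaaaacbcbcbcbbccbcabb')
  6 → (4, 'acbbabbbbcccaaaacbcbcbcbbccbcabb')
  7 → (19, 'acbcbcbcbbccbcabb')
  8 → (35, 'b')
  9 → (7, 'babbbbcccaaaacbcbcbcbbccbcabb')
  10 → (34, 'bb')
  11 → (6, 'bbabbbbcccaaaacbcbcbcbbccbcabb')
  12 → (9, 'bbbbcccaaaacbcbcbcbbccbcabb')
  13 → (10, 'bbbcccaaaacbcbcbcbbccbcabb')
  14 → (27, 'bbccbcabb')
  15 → (11, 'bbcccaaaacbcbcbcbbccbcabb')
  16 → (31, 'bcabb')
  17 → (2, 'bcacbbabbbbcccaaaacbcbcbcbbccbcabb')
  18 → (25, 'bcbbccbcabb')
  19 → (23, 'bcbcbbccbcabb')
  20 → (21, 'bcbcbcbbccbcabb')
  21 → (28, 'bccbcabb')
  22 → (12, 'bcccaaaacbcbcbcbbccbcabb')
  23 → (15, 'caaaacbcbcbcbbccbcabb')
  24 → (32, 'cabb')
  25 → (0, 'cabcacbbabbbbcccaaaacbcbcbcbbccbcabb')
  26 → (3, 'cacbbabbbbcccaaaacbcbcbcbbccbcabb')
  27 → (5, 'cbbabbbbcccaaaacbcbcbcbbccbcabb')
  28 → (26, 'cbbccbcabb')
  29 → (30, 'cbcabb')
  30 → (24, 'cbcbbccbcabb')
  31 → (22, 'cbcbcbbccbcabb')
  32 → (20, 'cbcbcbcbbccbcabb')
  33 → (14, 'ccaaaacbcbcbcbbccbcabb')
  34 → (29, 'ccbcabb')
  35 → (13, 'cccaaaacbcbcbcbbccbcabb')

[16, 17, 18, 33, 8, 1, 4, 19, 35, 7, 34, 6, 9, 10, 27, 11, 31, 2, 25, 23, 21, 28, 12, 15, 32, 0, 3, 5, 26, 30, 24, 22, 20, 14, 29, 13]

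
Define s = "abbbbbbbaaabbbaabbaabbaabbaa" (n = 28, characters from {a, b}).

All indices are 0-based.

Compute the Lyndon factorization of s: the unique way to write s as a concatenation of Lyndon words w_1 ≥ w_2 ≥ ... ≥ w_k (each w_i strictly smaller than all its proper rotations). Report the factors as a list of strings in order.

["abbbbbbb", "aaabbbaabbaabbaabb", "a", "a"]

emit factor 1: 'abbbbbbb' (i=0, period=8)
emit factor 2: 'aaabbbaabbaabbaabb' (i=8, period=18)
emit factor 3: 'a' (i=26, period=1)
emit factor 4: 'a' (i=27, period=1)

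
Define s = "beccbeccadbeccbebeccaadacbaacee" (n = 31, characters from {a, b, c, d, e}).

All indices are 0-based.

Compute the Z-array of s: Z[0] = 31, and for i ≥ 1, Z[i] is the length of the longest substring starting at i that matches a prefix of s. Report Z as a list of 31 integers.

Z[0]=31
i=1: outside box; Z[1]=0
i=2: outside box; Z[2]=0
i=3: outside box; Z[3]=0
i=4: outside box; Z[4]=4 scan→box=[4,8)
i=5: min(r-i=3, Z[1]=0)=0; Z[5]=0
i=6: min(r-i=2, Z[2]=0)=0; Z[6]=0
i=7: min(r-i=1, Z[3]=0)=0; Z[7]=0
i=8: outside box; Z[8]=0
i=9: outside box; Z[9]=0
i=10: outside box; Z[10]=6 scan→box=[10,16)
i=11: min(r-i=5, Z[1]=0)=0; Z[11]=0
i=12: min(r-i=4, Z[2]=0)=0; Z[12]=0
i=13: min(r-i=3, Z[3]=0)=0; Z[13]=0
i=14: min(r-i=2, Z[4]=4)=2; Z[14]=2
i=15: min(r-i=1, Z[5]=0)=0; Z[15]=0
i=16: outside box; Z[16]=4 scan→box=[16,20)
i=17: min(r-i=3, Z[1]=0)=0; Z[17]=0
i=18: min(r-i=2, Z[2]=0)=0; Z[18]=0
i=19: min(r-i=1, Z[3]=0)=0; Z[19]=0
i=20: outside box; Z[20]=0
i=21: outside box; Z[21]=0
i=22: outside box; Z[22]=0
i=23: outside box; Z[23]=0
i=24: outside box; Z[24]=0
i=25: outside box; Z[25]=1 scan→box=[25,26)
i=26: outside box; Z[26]=0
i=27: outside box; Z[27]=0
i=28: outside box; Z[28]=0
i=29: outside box; Z[29]=0
i=30: outside box; Z[30]=0

[31, 0, 0, 0, 4, 0, 0, 0, 0, 0, 6, 0, 0, 0, 2, 0, 4, 0, 0, 0, 0, 0, 0, 0, 0, 1, 0, 0, 0, 0, 0]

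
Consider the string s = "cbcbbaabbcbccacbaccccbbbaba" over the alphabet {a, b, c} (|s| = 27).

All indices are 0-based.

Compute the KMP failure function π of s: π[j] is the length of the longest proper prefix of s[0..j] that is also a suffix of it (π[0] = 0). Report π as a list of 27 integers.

π[0] = 0
j=1 s[j]='b': π[1]=0 (border '')
j=2 s[j]='c': π[2]=1 (border 'c')
j=3 s[j]='b': π[3]=2 (border 'cb')
j=4 s[j]='b': k: 2→0; π[4]=0 (border '')
j=5 s[j]='a': π[5]=0 (border '')
j=6 s[j]='a': π[6]=0 (border '')
j=7 s[j]='b': π[7]=0 (border '')
j=8 s[j]='b': π[8]=0 (border '')
j=9 s[j]='c': π[9]=1 (border 'c')
j=10 s[j]='b': π[10]=2 (border 'cb')
j=11 s[j]='c': π[11]=3 (border 'cbc')
j=12 s[j]='c': k: 3→1→0; π[12]=1 (border 'c')
j=13 s[j]='a': k: 1→0; π[13]=0 (border '')
j=14 s[j]='c': π[14]=1 (border 'c')
j=15 s[j]='b': π[15]=2 (border 'cb')
j=16 s[j]='a': k: 2→0; π[16]=0 (border '')
j=17 s[j]='c': π[17]=1 (border 'c')
j=18 s[j]='c': k: 1→0; π[18]=1 (border 'c')
j=19 s[j]='c': k: 1→0; π[19]=1 (border 'c')
j=20 s[j]='c': k: 1→0; π[20]=1 (border 'c')
j=21 s[j]='b': π[21]=2 (border 'cb')
j=22 s[j]='b': k: 2→0; π[22]=0 (border '')
j=23 s[j]='b': π[23]=0 (border '')
j=24 s[j]='a': π[24]=0 (border '')
j=25 s[j]='b': π[25]=0 (border '')
j=26 s[j]='a': π[26]=0 (border '')

[0, 0, 1, 2, 0, 0, 0, 0, 0, 1, 2, 3, 1, 0, 1, 2, 0, 1, 1, 1, 1, 2, 0, 0, 0, 0, 0]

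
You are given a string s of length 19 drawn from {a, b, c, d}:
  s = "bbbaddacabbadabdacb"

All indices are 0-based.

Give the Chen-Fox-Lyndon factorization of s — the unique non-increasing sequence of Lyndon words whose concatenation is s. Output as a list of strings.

["b", "b", "b", "add", "ac", "abbadabdacb"]

emit factor 1: 'b' (i=0, period=1)
emit factor 2: 'b' (i=1, period=1)
emit factor 3: 'b' (i=2, period=1)
emit factor 4: 'add' (i=3, period=3)
emit factor 5: 'ac' (i=6, period=2)
emit factor 6: 'abbadabdacb' (i=8, period=11)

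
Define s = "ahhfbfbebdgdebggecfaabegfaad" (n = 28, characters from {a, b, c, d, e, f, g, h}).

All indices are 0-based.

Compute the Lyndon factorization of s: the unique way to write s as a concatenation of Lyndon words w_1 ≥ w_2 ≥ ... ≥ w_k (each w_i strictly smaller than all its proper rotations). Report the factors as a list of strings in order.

["ahhfbfbebdgdebggecf", "aabegfaad"]

emit factor 1: 'ahhfbfbebdgdebggecf' (i=0, period=19)
emit factor 2: 'aabegfaad' (i=19, period=9)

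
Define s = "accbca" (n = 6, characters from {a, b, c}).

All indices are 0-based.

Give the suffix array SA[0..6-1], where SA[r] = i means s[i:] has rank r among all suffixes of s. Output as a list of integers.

[5, 0, 3, 4, 2, 1]

sorted suffixes:
  #0 SA[0]=5  'a'
  #1 SA[1]=0  'accbca'
  #2 SA[2]=3  'bca'
  #3 SA[3]=4  'ca'
  #4 SA[4]=2  'cbca'
  #5 SA[5]=1  'ccbca'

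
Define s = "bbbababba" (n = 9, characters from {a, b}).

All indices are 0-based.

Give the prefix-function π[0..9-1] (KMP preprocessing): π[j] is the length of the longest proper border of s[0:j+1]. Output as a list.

π[0] = 0
j=1 s[j]='b': π[1]=1 (border 'b')
j=2 s[j]='b': π[2]=2 (border 'bb')
j=3 s[j]='a': k: 2→1→0; π[3]=0 (border '')
j=4 s[j]='b': π[4]=1 (border 'b')
j=5 s[j]='a': k: 1→0; π[5]=0 (border '')
j=6 s[j]='b': π[6]=1 (border 'b')
j=7 s[j]='b': π[7]=2 (border 'bb')
j=8 s[j]='a': k: 2→1→0; π[8]=0 (border '')

[0, 1, 2, 0, 1, 0, 1, 2, 0]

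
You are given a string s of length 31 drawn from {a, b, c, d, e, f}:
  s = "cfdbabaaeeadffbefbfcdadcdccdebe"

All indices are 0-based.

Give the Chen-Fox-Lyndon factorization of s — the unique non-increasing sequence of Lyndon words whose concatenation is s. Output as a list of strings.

emit factor 1: 'cfd' (i=0, period=3)
emit factor 2: 'b' (i=3, period=1)
emit factor 3: 'ab' (i=4, period=2)
emit factor 4: 'aaeeadffbefbfcdadcdccdebe' (i=6, period=25)

["cfd", "b", "ab", "aaeeadffbefbfcdadcdccdebe"]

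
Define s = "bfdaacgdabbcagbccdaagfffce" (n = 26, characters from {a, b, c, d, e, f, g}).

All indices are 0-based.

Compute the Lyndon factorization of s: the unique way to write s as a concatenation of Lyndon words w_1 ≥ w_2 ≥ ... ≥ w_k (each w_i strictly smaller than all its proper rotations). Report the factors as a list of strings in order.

["bfd", "aacgdabbcagbccdaagfffce"]

emit factor 1: 'bfd' (i=0, period=3)
emit factor 2: 'aacgdabbcagbccdaagfffce' (i=3, period=23)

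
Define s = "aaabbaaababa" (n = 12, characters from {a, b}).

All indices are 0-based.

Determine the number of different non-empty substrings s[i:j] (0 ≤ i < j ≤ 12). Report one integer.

57

sorted suffixes:
  #0 SA[0]=11  'a'
  #1 SA[1]=5  'aaababa'
  #2 SA[2]=0  'aaabbaaababa'
  #3 SA[3]=6  'aababa'
  #4 SA[4]=1  'aabbaaababa'
  #5 SA[5]=9  'aba'
  #6 SA[6]=7  'ababa'
  #7 SA[7]=2  'abbaaababa'
  #8 SA[8]=10  'ba'
  #9 SA[9]=4  'baaababa'
  #10 SA[10]=8  'baba'
  #11 SA[11]=3  'bbaaababa'

SA = [11, 5, 0, 6, 1, 9, 7, 2, 10, 4, 8, 3]
i: (SA[i-1],SA[i]) lcp shared
  1: (11,5) 1 'a'
  2: (5,0) 4 'aaab'
  3: (0,6) 2 'aa'
  4: (6,1) 3 'aab'
  5: (1,9) 1 'a'
  6: (9,7) 3 'aba'
  7: (7,2) 2 'ab'
  8: (2,10) 0 ''
  9: (10,4) 2 'ba'
  10: (4,8) 2 'ba'
  11: (8,3) 1 'b'

n(n+1)/2 = 12·13/2 = 78
Σ LCP = 0 + 1 + 4 + 2 + 3 + 1 + 3 + 2 + 0 + 2 + 2 + 1 = 21
distinct = 78 − 21 = 57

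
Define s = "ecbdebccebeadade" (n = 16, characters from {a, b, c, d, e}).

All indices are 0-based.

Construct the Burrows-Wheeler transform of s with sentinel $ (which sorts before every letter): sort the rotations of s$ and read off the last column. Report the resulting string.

eedeceebcaabdbdc$

rank  rotation           last
    0  $ecbdebccebeadade  e
    1  adade$ecbdebccebe  e
    2  ade$ecbdebccebead  d
    3  bccebeadade$ecbde  e
    4  bdebccebeadade$ec  c
    5  beadade$ecbdebcce  e
    6  cbdebccebeadade$e  e
    7  ccebeadade$ecbdeb  b
    8  cebeadade$ecbdebc  c
    9  dade$ecbdebccebea  a
   10  de$ecbdebccebeada  a
   11  debccebeadade$ecb  b
   12  e$ecbdebccebeadad  d
   13  eadade$ecbdebcceb  b
   14  ebccebeadade$ecbd  d
   15  ebeadade$ecbdebcc  c
   16  ecbdebccebeadade$  $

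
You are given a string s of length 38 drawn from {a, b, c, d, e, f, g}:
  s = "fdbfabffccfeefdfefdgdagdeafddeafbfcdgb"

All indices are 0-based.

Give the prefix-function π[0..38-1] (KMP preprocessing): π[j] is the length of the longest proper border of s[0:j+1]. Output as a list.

[0, 0, 0, 1, 0, 0, 1, 1, 0, 0, 1, 0, 0, 1, 2, 1, 0, 1, 2, 0, 0, 0, 0, 0, 0, 0, 1, 2, 0, 0, 0, 1, 0, 1, 0, 0, 0, 0]

π[0] = 0
j=1 s[j]='d': π[1]=0 (border '')
j=2 s[j]='b': π[2]=0 (border '')
j=3 s[j]='f': π[3]=1 (border 'f')
j=4 s[j]='a': k: 1→0; π[4]=0 (border '')
j=5 s[j]='b': π[5]=0 (border '')
j=6 s[j]='f': π[6]=1 (border 'f')
j=7 s[j]='f': k: 1→0; π[7]=1 (border 'f')
j=8 s[j]='c': k: 1→0; π[8]=0 (border '')
j=9 s[j]='c': π[9]=0 (border '')
j=10 s[j]='f': π[10]=1 (border 'f')
j=11 s[j]='e': k: 1→0; π[11]=0 (border '')
j=12 s[j]='e': π[12]=0 (border '')
j=13 s[j]='f': π[13]=1 (border 'f')
j=14 s[j]='d': π[14]=2 (border 'fd')
j=15 s[j]='f': k: 2→0; π[15]=1 (border 'f')
j=16 s[j]='e': k: 1→0; π[16]=0 (border '')
j=17 s[j]='f': π[17]=1 (border 'f')
j=18 s[j]='d': π[18]=2 (border 'fd')
j=19 s[j]='g': k: 2→0; π[19]=0 (border '')
j=20 s[j]='d': π[20]=0 (border '')
j=21 s[j]='a': π[21]=0 (border '')
j=22 s[j]='g': π[22]=0 (border '')
j=23 s[j]='d': π[23]=0 (border '')
j=24 s[j]='e': π[24]=0 (border '')
j=25 s[j]='a': π[25]=0 (border '')
j=26 s[j]='f': π[26]=1 (border 'f')
j=27 s[j]='d': π[27]=2 (border 'fd')
j=28 s[j]='d': k: 2→0; π[28]=0 (border '')
j=29 s[j]='e': π[29]=0 (border '')
j=30 s[j]='a': π[30]=0 (border '')
j=31 s[j]='f': π[31]=1 (border 'f')
j=32 s[j]='b': k: 1→0; π[32]=0 (border '')
j=33 s[j]='f': π[33]=1 (border 'f')
j=34 s[j]='c': k: 1→0; π[34]=0 (border '')
j=35 s[j]='d': π[35]=0 (border '')
j=36 s[j]='g': π[36]=0 (border '')
j=37 s[j]='b': π[37]=0 (border '')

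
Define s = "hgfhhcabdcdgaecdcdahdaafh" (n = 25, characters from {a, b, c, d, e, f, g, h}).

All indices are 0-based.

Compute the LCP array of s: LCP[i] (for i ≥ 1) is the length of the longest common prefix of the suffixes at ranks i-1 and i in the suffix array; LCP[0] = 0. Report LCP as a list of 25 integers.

[0, 1, 1, 1, 1, 0, 0, 1, 2, 2, 0, 2, 1, 3, 1, 0, 0, 2, 0, 1, 0, 1, 1, 1, 1]

rank | idx | suffix
   0 |  21 | aafh
   1 |   6 | abdcdgaecdcdahdaafh
   2 |  12 | aecdcdahdaafh
   3 |  22 | afh
   4 |  18 | ahdaafh
   5 |   7 | bdcdgaecdcdahdaafh
   6 |   5 | cabdcdgaecdcdahdaafh
   7 |  16 | cdahdaafh
   8 |  14 | cdcdahdaafh
   9 |   9 | cdgaecdcdahdaafh
  10 |  20 | daafh
  11 |  17 | dahdaafh
  12 |  15 | dcdahdaafh
  13 |   8 | dcdgaecdcdahdaafh
  14 |  10 | dgaecdcdahdaafh
  15 |  13 | ecdcdahdaafh
  16 |  23 | fh
  17 |   2 | fhhcabdcdgaecdcdahdaafh
  18 |  11 | gaecdcdahdaafh
  19 |   1 | gfhhcabdcdgaecdcdahdaafh
  20 |  24 | h
  21 |   4 | hcabdcdgaecdcdahdaafh
  22 |  19 | hdaafh
  23 |   0 | hgfhhcabdcdgaecdcdahdaafh
  24 |   3 | hhcabdcdgaecdcdahdaafh

SA = [21, 6, 12, 22, 18, 7, 5, 16, 14, 9, 20, 17, 15, 8, 10, 13, 23, 2, 11, 1, 24, 4, 19, 0, 3]
rank  pair      lcp
   1  s[21:],s[6:]  1  'a'
   2  s[6:],s[12:]  1  'a'
   3  s[12:],s[22:]  1  'a'
   4  s[22:],s[18:]  1  'a'
   5  s[18:],s[7:]  0  ''
   6  s[7:],s[5:]  0  ''
   7  s[5:],s[16:]  1  'c'
   8  s[16:],s[14:]  2  'cd'
   9  s[14:],s[9:]  2  'cd'
  10  s[9:],s[20:]  0  ''
  11  s[20:],s[17:]  2  'da'
  12  s[17:],s[15:]  1  'd'
  13  s[15:],s[8:]  3  'dcd'
  14  s[8:],s[10:]  1  'd'
  15  s[10:],s[13:]  0  ''
  16  s[13:],s[23:]  0  ''
  17  s[23:],s[2:]  2  'fh'
  18  s[2:],s[11:]  0  ''
  19  s[11:],s[1:]  1  'g'
  20  s[1:],s[24:]  0  ''
  21  s[24:],s[4:]  1  'h'
  22  s[4:],s[19:]  1  'h'
  23  s[19:],s[0:]  1  'h'
  24  s[0:],s[3:]  1  'h'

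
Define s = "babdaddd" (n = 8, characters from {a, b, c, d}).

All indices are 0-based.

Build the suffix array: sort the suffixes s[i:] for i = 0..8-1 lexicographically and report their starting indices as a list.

[1, 4, 0, 2, 7, 3, 6, 5]

rank→(start, suffix):
  0 → (1, 'abdaddd')
  1 → (4, 'addd')
  2 → (0, 'babdaddd')
  3 → (2, 'bdaddd')
  4 → (7, 'd')
  5 → (3, 'daddd')
  6 → (6, 'dd')
  7 → (5, 'ddd')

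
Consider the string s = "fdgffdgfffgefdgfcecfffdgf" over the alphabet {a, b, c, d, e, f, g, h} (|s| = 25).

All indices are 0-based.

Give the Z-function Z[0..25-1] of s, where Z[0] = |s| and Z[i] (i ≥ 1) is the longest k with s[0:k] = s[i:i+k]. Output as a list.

[25, 0, 0, 1, 5, 0, 0, 1, 1, 1, 0, 0, 4, 0, 0, 1, 0, 0, 0, 1, 1, 4, 0, 0, 1]

Z[0]=25
i=1: fresh scan; Z[1]=0
i=2: fresh scan; Z[2]=0
i=3: fresh scan; Z[3]=1 scan→box=[3,4)
i=4: fresh scan; Z[4]=5 scan→box=[4,9)
i=5: min(r-i=4, Z[1]=0)=0; Z[5]=0
i=6: min(r-i=3, Z[2]=0)=0; Z[6]=0
i=7: min(r-i=2, Z[3]=1)=1; Z[7]=1
i=8: min(r-i=1, Z[4]=5)=1; Z[8]=1
i=9: fresh scan; Z[9]=1 scan→box=[9,10)
i=10: fresh scan; Z[10]=0
i=11: fresh scan; Z[11]=0
i=12: fresh scan; Z[12]=4 scan→box=[12,16)
i=13: min(r-i=3, Z[1]=0)=0; Z[13]=0
i=14: min(r-i=2, Z[2]=0)=0; Z[14]=0
i=15: min(r-i=1, Z[3]=1)=1; Z[15]=1
i=16: fresh scan; Z[16]=0
i=17: fresh scan; Z[17]=0
i=18: fresh scan; Z[18]=0
i=19: fresh scan; Z[19]=1 scan→box=[19,20)
i=20: fresh scan; Z[20]=1 scan→box=[20,21)
i=21: fresh scan; Z[21]=4 scan→box=[21,25)
i=22: min(r-i=3, Z[1]=0)=0; Z[22]=0
i=23: min(r-i=2, Z[2]=0)=0; Z[23]=0
i=24: min(r-i=1, Z[3]=1)=1; Z[24]=1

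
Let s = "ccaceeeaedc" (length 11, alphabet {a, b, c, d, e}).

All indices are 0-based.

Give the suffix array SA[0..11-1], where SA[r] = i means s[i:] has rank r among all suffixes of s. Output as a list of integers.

[2, 7, 10, 1, 0, 3, 9, 6, 8, 5, 4]

sorted suffixes:
  #0 SA[0]=2  'aceeeaedc'
  #1 SA[1]=7  'aedc'
  #2 SA[2]=10  'c'
  #3 SA[3]=1  'caceeeaedc'
  #4 SA[4]=0  'ccaceeeaedc'
  #5 SA[5]=3  'ceeeaedc'
  #6 SA[6]=9  'dc'
  #7 SA[7]=6  'eaedc'
  #8 SA[8]=8  'edc'
  #9 SA[9]=5  'eeaedc'
  #10 SA[10]=4  'eeeaedc'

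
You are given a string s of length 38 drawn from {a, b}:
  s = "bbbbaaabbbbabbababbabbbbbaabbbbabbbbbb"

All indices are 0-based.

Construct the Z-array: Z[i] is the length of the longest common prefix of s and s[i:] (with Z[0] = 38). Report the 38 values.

Z[0]=38
i=1: i≥r, start 0; Z[1]=3 grow→box=[1,4)
i=2: min(r-i=2, Z[1]=3)=2; Z[2]=2
i=3: min(r-i=1, Z[2]=2)=1; Z[3]=1
i=4: i≥r, start 0; Z[4]=0
i=5: i≥r, start 0; Z[5]=0
i=6: i≥r, start 0; Z[6]=0
i=7: i≥r, start 0; Z[7]=5 grow→box=[7,12)
i=8: min(r-i=4, Z[1]=3)=3; Z[8]=3
i=9: min(r-i=3, Z[2]=2)=2; Z[9]=2
i=10: min(r-i=2, Z[3]=1)=1; Z[10]=1
i=11: min(r-i=1, Z[4]=0)=0; Z[11]=0
i=12: i≥r, start 0; Z[12]=2 grow→box=[12,14)
i=13: min(r-i=1, Z[1]=3)=1; Z[13]=1
i=14: i≥r, start 0; Z[14]=0
i=15: i≥r, start 0; Z[15]=1 grow→box=[15,16)
i=16: i≥r, start 0; Z[16]=0
i=17: i≥r, start 0; Z[17]=2 grow→box=[17,19)
i=18: min(r-i=1, Z[1]=3)=1; Z[18]=1
i=19: i≥r, start 0; Z[19]=0
i=20: i≥r, start 0; Z[20]=4 grow→box=[20,24)
i=21: min(r-i=3, Z[1]=3)=3; Z[21]=6 grow→box=[21,27)
i=22: min(r-i=5, Z[1]=3)=3; Z[22]=3
i=23: min(r-i=4, Z[2]=2)=2; Z[23]=2
i=24: min(r-i=3, Z[3]=1)=1; Z[24]=1
i=25: min(r-i=2, Z[4]=0)=0; Z[25]=0
i=26: min(r-i=1, Z[5]=0)=0; Z[26]=0
i=27: i≥r, start 0; Z[27]=5 grow→box=[27,32)
i=28: min(r-i=4, Z[1]=3)=3; Z[28]=3
i=29: min(r-i=3, Z[2]=2)=2; Z[29]=2
i=30: min(r-i=2, Z[3]=1)=1; Z[30]=1
i=31: min(r-i=1, Z[4]=0)=0; Z[31]=0
i=32: i≥r, start 0; Z[32]=4 grow→box=[32,36)
i=33: min(r-i=3, Z[1]=3)=3; Z[33]=4 grow→box=[33,37)
i=34: min(r-i=3, Z[1]=3)=3; Z[34]=4 grow→box=[34,38)
i=35: min(r-i=3, Z[1]=3)=3; Z[35]=3
i=36: min(r-i=2, Z[2]=2)=2; Z[36]=2
i=37: min(r-i=1, Z[3]=1)=1; Z[37]=1

[38, 3, 2, 1, 0, 0, 0, 5, 3, 2, 1, 0, 2, 1, 0, 1, 0, 2, 1, 0, 4, 6, 3, 2, 1, 0, 0, 5, 3, 2, 1, 0, 4, 4, 4, 3, 2, 1]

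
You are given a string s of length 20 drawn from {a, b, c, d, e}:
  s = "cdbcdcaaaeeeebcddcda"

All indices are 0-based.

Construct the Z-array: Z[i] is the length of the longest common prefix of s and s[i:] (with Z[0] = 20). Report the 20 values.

Z[0]=20
i=1: outside box; Z[1]=0
i=2: outside box; Z[2]=0
i=3: outside box; Z[3]=2 scan→box=[3,5)
i=4: min(r-i=1, Z[1]=0)=0; Z[4]=0
i=5: outside box; Z[5]=1 scan→box=[5,6)
i=6: outside box; Z[6]=0
i=7: outside box; Z[7]=0
i=8: outside box; Z[8]=0
i=9: outside box; Z[9]=0
i=10: outside box; Z[10]=0
i=11: outside box; Z[11]=0
i=12: outside box; Z[12]=0
i=13: outside box; Z[13]=0
i=14: outside box; Z[14]=2 scan→box=[14,16)
i=15: min(r-i=1, Z[1]=0)=0; Z[15]=0
i=16: outside box; Z[16]=0
i=17: outside box; Z[17]=2 scan→box=[17,19)
i=18: min(r-i=1, Z[1]=0)=0; Z[18]=0
i=19: outside box; Z[19]=0

[20, 0, 0, 2, 0, 1, 0, 0, 0, 0, 0, 0, 0, 0, 2, 0, 0, 2, 0, 0]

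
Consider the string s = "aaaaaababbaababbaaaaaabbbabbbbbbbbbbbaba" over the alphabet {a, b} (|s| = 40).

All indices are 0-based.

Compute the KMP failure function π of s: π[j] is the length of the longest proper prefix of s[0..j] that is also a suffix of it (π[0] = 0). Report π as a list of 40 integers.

π[0] = 0
j=1 s[j]='a': π[1]=1 (border 'a')
j=2 s[j]='a': π[2]=2 (border 'aa')
j=3 s[j]='a': π[3]=3 (border 'aaa')
j=4 s[j]='a': π[4]=4 (border 'aaaa')
j=5 s[j]='a': π[5]=5 (border 'aaaaa')
j=6 s[j]='b': k: 5→4→3→2→1→0; π[6]=0 (border '')
j=7 s[j]='a': π[7]=1 (border 'a')
j=8 s[j]='b': k: 1→0; π[8]=0 (border '')
j=9 s[j]='b': π[9]=0 (border '')
j=10 s[j]='a': π[10]=1 (border 'a')
j=11 s[j]='a': π[11]=2 (border 'aa')
j=12 s[j]='b': k: 2→1→0; π[12]=0 (border '')
j=13 s[j]='a': π[13]=1 (border 'a')
j=14 s[j]='b': k: 1→0; π[14]=0 (border '')
j=15 s[j]='b': π[15]=0 (border '')
j=16 s[j]='a': π[16]=1 (border 'a')
j=17 s[j]='a': π[17]=2 (border 'aa')
j=18 s[j]='a': π[18]=3 (border 'aaa')
j=19 s[j]='a': π[19]=4 (border 'aaaa')
j=20 s[j]='a': π[20]=5 (border 'aaaaa')
j=21 s[j]='a': π[21]=6 (border 'aaaaaa')
j=22 s[j]='b': π[22]=7 (border 'aaaaaab')
j=23 s[j]='b': k: 7→0; π[23]=0 (border '')
j=24 s[j]='b': π[24]=0 (border '')
j=25 s[j]='a': π[25]=1 (border 'a')
j=26 s[j]='b': k: 1→0; π[26]=0 (border '')
j=27 s[j]='b': π[27]=0 (border '')
j=28 s[j]='b': π[28]=0 (border '')
j=29 s[j]='b': π[29]=0 (border '')
j=30 s[j]='b': π[30]=0 (border '')
j=31 s[j]='b': π[31]=0 (border '')
j=32 s[j]='b': π[32]=0 (border '')
j=33 s[j]='b': π[33]=0 (border '')
j=34 s[j]='b': π[34]=0 (border '')
j=35 s[j]='b': π[35]=0 (border '')
j=36 s[j]='b': π[36]=0 (border '')
j=37 s[j]='a': π[37]=1 (border 'a')
j=38 s[j]='b': k: 1→0; π[38]=0 (border '')
j=39 s[j]='a': π[39]=1 (border 'a')

[0, 1, 2, 3, 4, 5, 0, 1, 0, 0, 1, 2, 0, 1, 0, 0, 1, 2, 3, 4, 5, 6, 7, 0, 0, 1, 0, 0, 0, 0, 0, 0, 0, 0, 0, 0, 0, 1, 0, 1]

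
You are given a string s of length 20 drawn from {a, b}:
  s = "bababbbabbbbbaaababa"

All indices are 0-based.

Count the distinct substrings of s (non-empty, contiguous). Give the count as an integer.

rank→(start, suffix):
  0 → (19, 'a')
  1 → (13, 'aaababa')
  2 → (14, 'aababa')
  3 → (17, 'aba')
  4 → (15, 'ababa')
  5 → (1, 'ababbbabbbbbaaababa')
  6 → (3, 'abbbabbbbbaaababa')
  7 → (7, 'abbbbbaaababa')
  8 → (18, 'ba')
  9 → (12, 'baaababa')
  10 → (16, 'baba')
  11 → (0, 'bababbbabbbbbaaababa')
  12 → (2, 'babbbabbbbbaaababa')
  13 → (6, 'babbbbbaaababa')
  14 → (11, 'bbaaababa')
  15 → (5, 'bbabbbbbaaababa')
  16 → (10, 'bbbaaababa')
  17 → (4, 'bbbabbbbbaaababa')
  18 → (9, 'bbbbaaababa')
  19 → (8, 'bbbbbaaababa')

SA = [19, 13, 14, 17, 15, 1, 3, 7, 18, 12, 16, 0, 2, 6, 11, 5, 10, 4, 9, 8]
[i] adj suffixes → lcp
  [1] 19/13 → 1 ('a')
  [2] 13/14 → 2 ('aa')
  [3] 14/17 → 1 ('a')
  [4] 17/15 → 3 ('aba')
  [5] 15/1 → 4 ('abab')
  [6] 1/3 → 2 ('ab')
  [7] 3/7 → 4 ('abbb')
  [8] 7/18 → 0 ('')
  [9] 18/12 → 2 ('ba')
  [10] 12/16 → 2 ('ba')
  [11] 16/0 → 4 ('baba')
  [12] 0/2 → 3 ('bab')
  [13] 2/6 → 5 ('babbb')
  [14] 6/11 → 1 ('b')
  [15] 11/5 → 3 ('bba')
  [16] 5/10 → 2 ('bb')
  [17] 10/4 → 4 ('bbba')
  [18] 4/9 → 3 ('bbb')
  [19] 9/8 → 4 ('bbbb')

n(n+1)/2 = 20·21/2 = 210
Σ LCP = 0 + 1 + 2 + 1 + 3 + 4 + 2 + 4 + 0 + 2 + 2 + 4 + 3 + 5 + 1 + 3 + 2 + 4 + 3 + 4 = 50
distinct = 210 − 50 = 160

160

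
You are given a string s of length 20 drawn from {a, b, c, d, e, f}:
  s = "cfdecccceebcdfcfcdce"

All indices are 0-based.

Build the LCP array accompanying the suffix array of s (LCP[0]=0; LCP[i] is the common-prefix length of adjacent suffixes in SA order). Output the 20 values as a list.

[0, 0, 3, 2, 1, 2, 1, 2, 1, 2, 0, 1, 1, 0, 1, 1, 1, 0, 2, 1]

rank | idx | suffix
   0 |  10 | bcdfcfcdce
   1 |   4 | cccceebcdfcfcdce
   2 |   5 | ccceebcdfcfcdce
   3 |   6 | cceebcdfcfcdce
   4 |  16 | cdce
   5 |  11 | cdfcfcdce
   6 |  18 | ce
   7 |   7 | ceebcdfcfcdce
   8 |  14 | cfcdce
   9 |   0 | cfdecccceebcdfcfcdce
  10 |  17 | dce
  11 |   2 | decccceebcdfcfcdce
  12 |  12 | dfcfcdce
  13 |  19 | e
  14 |   9 | ebcdfcfcdce
  15 |   3 | ecccceebcdfcfcdce
  16 |   8 | eebcdfcfcdce
  17 |  15 | fcdce
  18 |  13 | fcfcdce
  19 |   1 | fdecccceebcdfcfcdce

SA = [10, 4, 5, 6, 16, 11, 18, 7, 14, 0, 17, 2, 12, 19, 9, 3, 8, 15, 13, 1]
i: (SA[i-1],SA[i]) lcp shared
  1: (10,4) 0 ''
  2: (4,5) 3 'ccc'
  3: (5,6) 2 'cc'
  4: (6,16) 1 'c'
  5: (16,11) 2 'cd'
  6: (11,18) 1 'c'
  7: (18,7) 2 'ce'
  8: (7,14) 1 'c'
  9: (14,0) 2 'cf'
  10: (0,17) 0 ''
  11: (17,2) 1 'd'
  12: (2,12) 1 'd'
  13: (12,19) 0 ''
  14: (19,9) 1 'e'
  15: (9,3) 1 'e'
  16: (3,8) 1 'e'
  17: (8,15) 0 ''
  18: (15,13) 2 'fc'
  19: (13,1) 1 'f'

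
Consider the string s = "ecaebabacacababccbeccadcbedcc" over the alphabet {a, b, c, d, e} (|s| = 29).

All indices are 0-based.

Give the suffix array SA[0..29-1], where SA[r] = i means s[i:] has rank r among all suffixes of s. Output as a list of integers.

rank | idx | suffix
   0 |  11 | ababccbeccadcbedcc
   1 |   5 | abacacababccbeccadcbedcc
   2 |  13 | abccbeccadcbedcc
   3 |   9 | acababccbeccadcbedcc
   4 |   7 | acacababccbeccadcbedcc
   5 |  21 | adcbedcc
   6 |   2 | aebabacacababccbeccadcbedcc
   7 |   4 | babacacababccbeccadcbedcc
   8 |  12 | babccbeccadcbedcc
   9 |   6 | bacacababccbeccadcbedcc
  10 |  14 | bccbeccadcbedcc
  11 |  17 | beccadcbedcc
  12 |  24 | bedcc
  13 |  28 | c
  14 |  10 | cababccbeccadcbedcc
  15 |   8 | cacababccbeccadcbedcc
  16 |  20 | cadcbedcc
  17 |   1 | caebabacacababccbeccadcbedcc
  18 |  16 | cbeccadcbedcc
  19 |  23 | cbedcc
  20 |  27 | cc
  21 |  19 | ccadcbedcc
  22 |  15 | ccbeccadcbedcc
  23 |  22 | dcbedcc
  24 |  26 | dcc
  25 |   3 | ebabacacababccbeccadcbedcc
  26 |   0 | ecaebabacacababccbeccadcbedcc
  27 |  18 | eccadcbedcc
  28 |  25 | edcc

[11, 5, 13, 9, 7, 21, 2, 4, 12, 6, 14, 17, 24, 28, 10, 8, 20, 1, 16, 23, 27, 19, 15, 22, 26, 3, 0, 18, 25]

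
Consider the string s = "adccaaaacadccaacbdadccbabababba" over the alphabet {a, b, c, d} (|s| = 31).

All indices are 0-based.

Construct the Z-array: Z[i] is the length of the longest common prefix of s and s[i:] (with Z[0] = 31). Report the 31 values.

[31, 0, 0, 0, 1, 1, 1, 1, 0, 6, 0, 0, 0, 1, 1, 0, 0, 0, 4, 0, 0, 0, 0, 1, 0, 1, 0, 1, 0, 0, 1]

Z[0]=31
i=1: i≥r, start 0; Z[1]=0
i=2: i≥r, start 0; Z[2]=0
i=3: i≥r, start 0; Z[3]=0
i=4: i≥r, start 0; Z[4]=1 extend→box=[4,5)
i=5: i≥r, start 0; Z[5]=1 extend→box=[5,6)
i=6: i≥r, start 0; Z[6]=1 extend→box=[6,7)
i=7: i≥r, start 0; Z[7]=1 extend→box=[7,8)
i=8: i≥r, start 0; Z[8]=0
i=9: i≥r, start 0; Z[9]=6 extend→box=[9,15)
i=10: min(r-i=5, Z[1]=0)=0; Z[10]=0
i=11: min(r-i=4, Z[2]=0)=0; Z[11]=0
i=12: min(r-i=3, Z[3]=0)=0; Z[12]=0
i=13: min(r-i=2, Z[4]=1)=1; Z[13]=1
i=14: min(r-i=1, Z[5]=1)=1; Z[14]=1
i=15: i≥r, start 0; Z[15]=0
i=16: i≥r, start 0; Z[16]=0
i=17: i≥r, start 0; Z[17]=0
i=18: i≥r, start 0; Z[18]=4 extend→box=[18,22)
i=19: min(r-i=3, Z[1]=0)=0; Z[19]=0
i=20: min(r-i=2, Z[2]=0)=0; Z[20]=0
i=21: min(r-i=1, Z[3]=0)=0; Z[21]=0
i=22: i≥r, start 0; Z[22]=0
i=23: i≥r, start 0; Z[23]=1 extend→box=[23,24)
i=24: i≥r, start 0; Z[24]=0
i=25: i≥r, start 0; Z[25]=1 extend→box=[25,26)
i=26: i≥r, start 0; Z[26]=0
i=27: i≥r, start 0; Z[27]=1 extend→box=[27,28)
i=28: i≥r, start 0; Z[28]=0
i=29: i≥r, start 0; Z[29]=0
i=30: i≥r, start 0; Z[30]=1 extend→box=[30,31)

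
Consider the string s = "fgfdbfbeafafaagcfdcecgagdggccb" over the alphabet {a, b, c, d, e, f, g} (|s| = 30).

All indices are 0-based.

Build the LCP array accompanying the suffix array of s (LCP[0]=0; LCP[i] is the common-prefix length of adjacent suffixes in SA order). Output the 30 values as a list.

[0, 1, 3, 1, 2, 0, 1, 1, 0, 1, 1, 1, 1, 0, 1, 1, 0, 1, 0, 2, 1, 1, 2, 1, 0, 1, 2, 1, 1, 1]

rank | idx | suffix
   0 |  12 | aagcfdcecgagdggccb
   1 |  10 | afaagcfdcecgagdggccb
   2 |   8 | afafaagcfdcecgagdggccb
   3 |  13 | agcfdcecgagdggccb
   4 |  22 | agdggccb
   5 |  29 | b
   6 |   6 | beafafaagcfdcecgagdggccb
   7 |   4 | bfbeafafaagcfdcecgagdggccb
   8 |  28 | cb
   9 |  27 | ccb
  10 |  18 | cecgagdggccb
  11 |  15 | cfdcecgagdggccb
  12 |  20 | cgagdggccb
  13 |   3 | dbfbeafafaagcfdcecgagdggccb
  14 |  17 | dcecgagdggccb
  15 |  24 | dggccb
  16 |   7 | eafafaagcfdcecgagdggccb
  17 |  19 | ecgagdggccb
  18 |  11 | faagcfdcecgagdggccb
  19 |   9 | fafaagcfdcecgagdggccb
  20 |   5 | fbeafafaagcfdcecgagdggccb
  21 |   2 | fdbfbeafafaagcfdcecgagdggccb
  22 |  16 | fdcecgagdggccb
  23 |   0 | fgfdbfbeafafaagcfdcecgagdggccb
  24 |  21 | gagdggccb
  25 |  26 | gccb
  26 |  14 | gcfdcecgagdggccb
  27 |  23 | gdggccb
  28 |   1 | gfdbfbeafafaagcfdcecgagdggccb
  29 |  25 | ggccb

SA = [12, 10, 8, 13, 22, 29, 6, 4, 28, 27, 18, 15, 20, 3, 17, 24, 7, 19, 11, 9, 5, 2, 16, 0, 21, 26, 14, 23, 1, 25]
i: (SA[i-1],SA[i]) lcp shared
  1: (12,10) 1 'a'
  2: (10,8) 3 'afa'
  3: (8,13) 1 'a'
  4: (13,22) 2 'ag'
  5: (22,29) 0 ''
  6: (29,6) 1 'b'
  7: (6,4) 1 'b'
  8: (4,28) 0 ''
  9: (28,27) 1 'c'
  10: (27,18) 1 'c'
  11: (18,15) 1 'c'
  12: (15,20) 1 'c'
  13: (20,3) 0 ''
  14: (3,17) 1 'd'
  15: (17,24) 1 'd'
  16: (24,7) 0 ''
  17: (7,19) 1 'e'
  18: (19,11) 0 ''
  19: (11,9) 2 'fa'
  20: (9,5) 1 'f'
  21: (5,2) 1 'f'
  22: (2,16) 2 'fd'
  23: (16,0) 1 'f'
  24: (0,21) 0 ''
  25: (21,26) 1 'g'
  26: (26,14) 2 'gc'
  27: (14,23) 1 'g'
  28: (23,1) 1 'g'
  29: (1,25) 1 'g'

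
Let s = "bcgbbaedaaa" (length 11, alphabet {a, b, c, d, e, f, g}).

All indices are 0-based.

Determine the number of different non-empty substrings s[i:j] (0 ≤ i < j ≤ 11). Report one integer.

60

rank | idx | suffix
   0 |  10 | a
   1 |   9 | aa
   2 |   8 | aaa
   3 |   5 | aedaaa
   4 |   4 | baedaaa
   5 |   3 | bbaedaaa
   6 |   0 | bcgbbaedaaa
   7 |   1 | cgbbaedaaa
   8 |   7 | daaa
   9 |   6 | edaaa
  10 |   2 | gbbaedaaa

SA = [10, 9, 8, 5, 4, 3, 0, 1, 7, 6, 2]
i: (SA[i-1],SA[i]) lcp shared
  1: (10,9) 1 'a'
  2: (9,8) 2 'aa'
  3: (8,5) 1 'a'
  4: (5,4) 0 ''
  5: (4,3) 1 'b'
  6: (3,0) 1 'b'
  7: (0,1) 0 ''
  8: (1,7) 0 ''
  9: (7,6) 0 ''
  10: (6,2) 0 ''

n(n+1)/2 = 11·12/2 = 66
Σ LCP = 0 + 1 + 2 + 1 + 0 + 1 + 1 + 0 + 0 + 0 + 0 = 6
distinct = 66 − 6 = 60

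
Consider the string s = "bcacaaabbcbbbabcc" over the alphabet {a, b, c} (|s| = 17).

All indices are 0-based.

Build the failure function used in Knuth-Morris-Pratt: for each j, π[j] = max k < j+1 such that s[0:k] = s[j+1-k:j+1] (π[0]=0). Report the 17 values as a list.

π[0] = 0
j=1 s[j]='c': π[1]=0 (border '')
j=2 s[j]='a': π[2]=0 (border '')
j=3 s[j]='c': π[3]=0 (border '')
j=4 s[j]='a': π[4]=0 (border '')
j=5 s[j]='a': π[5]=0 (border '')
j=6 s[j]='a': π[6]=0 (border '')
j=7 s[j]='b': π[7]=1 (border 'b')
j=8 s[j]='b': k: 1→0; π[8]=1 (border 'b')
j=9 s[j]='c': π[9]=2 (border 'bc')
j=10 s[j]='b': k: 2→0; π[10]=1 (border 'b')
j=11 s[j]='b': k: 1→0; π[11]=1 (border 'b')
j=12 s[j]='b': k: 1→0; π[12]=1 (border 'b')
j=13 s[j]='a': k: 1→0; π[13]=0 (border '')
j=14 s[j]='b': π[14]=1 (border 'b')
j=15 s[j]='c': π[15]=2 (border 'bc')
j=16 s[j]='c': k: 2→0; π[16]=0 (border '')

[0, 0, 0, 0, 0, 0, 0, 1, 1, 2, 1, 1, 1, 0, 1, 2, 0]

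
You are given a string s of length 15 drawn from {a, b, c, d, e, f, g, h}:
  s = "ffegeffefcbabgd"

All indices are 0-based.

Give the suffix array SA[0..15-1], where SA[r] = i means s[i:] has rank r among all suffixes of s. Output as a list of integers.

[11, 10, 12, 9, 14, 7, 4, 2, 8, 6, 1, 5, 0, 13, 3]

rank | idx | suffix
   0 |  11 | abgd
   1 |  10 | babgd
   2 |  12 | bgd
   3 |   9 | cbabgd
   4 |  14 | d
   5 |   7 | efcbabgd
   6 |   4 | effefcbabgd
   7 |   2 | egeffefcbabgd
   8 |   8 | fcbabgd
   9 |   6 | fefcbabgd
  10 |   1 | fegeffefcbabgd
  11 |   5 | ffefcbabgd
  12 |   0 | ffegeffefcbabgd
  13 |  13 | gd
  14 |   3 | geffefcbabgd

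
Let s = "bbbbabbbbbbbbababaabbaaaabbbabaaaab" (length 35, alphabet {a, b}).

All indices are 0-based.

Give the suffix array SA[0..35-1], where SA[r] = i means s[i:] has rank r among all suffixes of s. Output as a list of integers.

[30, 21, 31, 22, 32, 17, 23, 33, 28, 15, 13, 18, 24, 4, 34, 29, 20, 16, 27, 14, 12, 3, 19, 26, 11, 2, 25, 10, 1, 9, 0, 8, 7, 6, 5]

rank | idx | suffix
   0 |  30 | aaaab
   1 |  21 | aaaabbbabaaaab
   2 |  31 | aaab
   3 |  22 | aaabbbabaaaab
   4 |  32 | aab
   5 |  17 | aabbaaaabbbabaaaab
   6 |  23 | aabbbabaaaab
   7 |  33 | ab
   8 |  28 | abaaaab
   9 |  15 | abaabbaaaabbbabaaaab
  10 |  13 | ababaabbaaaabbbabaaaab
  11 |  18 | abbaaaabbbabaaaab
  12 |  24 | abbbabaaaab
  13 |   4 | abbbbbbbbababaabbaaaabbbabaaaab
  14 |  34 | b
  15 |  29 | baaaab
  16 |  20 | baaaabbbabaaaab
  17 |  16 | baabbaaaabbbabaaaab
  18 |  27 | babaaaab
  19 |  14 | babaabbaaaabbbabaaaab
  20 |  12 | bababaabbaaaabbbabaaaab
  21 |   3 | babbbbbbbbababaabbaaaabbbabaaaab
  22 |  19 | bbaaaabbbabaaaab
  23 |  26 | bbabaaaab
  24 |  11 | bbababaabbaaaabbbabaaaab
  25 |   2 | bbabbbbbbbbababaabbaaaabbbabaaaab
  26 |  25 | bbbabaaaab
  27 |  10 | bbbababaabbaaaabbbabaaaab
  28 |   1 | bbbabbbbbbbbababaabbaaaabbbabaaaab
  29 |   9 | bbbbababaabbaaaabbbabaaaab
  30 |   0 | bbbbabbbbbbbbababaabbaaaabbbabaaaab
  31 |   8 | bbbbbababaabbaaaabbbabaaaab
  32 |   7 | bbbbbbababaabbaaaabbbabaaaab
  33 |   6 | bbbbbbbababaabbaaaabbbabaaaab
  34 |   5 | bbbbbbbbababaabbaaaabbbabaaaab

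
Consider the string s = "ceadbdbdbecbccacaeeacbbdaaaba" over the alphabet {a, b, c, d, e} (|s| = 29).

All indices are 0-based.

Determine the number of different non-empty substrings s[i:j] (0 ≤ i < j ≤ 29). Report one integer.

sorted suffixes:
  #0 SA[0]=28  'a'
  #1 SA[1]=24  'aaaba'
  #2 SA[2]=25  'aaba'
  #3 SA[3]=26  'aba'
  #4 SA[4]=14  'acaeeacbbdaaaba'
  #5 SA[5]=19  'acbbdaaaba'
  #6 SA[6]=2  'adbdbdbecbccacaeeacbbdaaaba'
  #7 SA[7]=16  'aeeacbbdaaaba'
  #8 SA[8]=27  'ba'
  #9 SA[9]=21  'bbdaaaba'
  #10 SA[10]=11  'bccacaeeacbbdaaaba'
  #11 SA[11]=22  'bdaaaba'
  #12 SA[12]=4  'bdbdbecbccacaeeacbbdaaaba'
  #13 SA[13]=6  'bdbecbccacaeeacbbdaaaba'
  #14 SA[14]=8  'becbccacaeeacbbdaaaba'
  #15 SA[15]=13  'cacaeeacbbdaaaba'
  #16 SA[16]=15  'caeeacbbdaaaba'
  #17 SA[17]=20  'cbbdaaaba'
  #18 SA[18]=10  'cbccacaeeacbbdaaaba'
  #19 SA[19]=12  'ccacaeeacbbdaaaba'
  #20 SA[20]=0  'ceadbdbdbecbccacaeeacbbdaaaba'
  #21 SA[21]=23  'daaaba'
  #22 SA[22]=3  'dbdbdbecbccacaeeacbbdaaaba'
  #23 SA[23]=5  'dbdbecbccacaeeacbbdaaaba'
  #24 SA[24]=7  'dbecbccacaeeacbbdaaaba'
  #25 SA[25]=18  'eacbbdaaaba'
  #26 SA[26]=1  'eadbdbdbecbccacaeeacbbdaaaba'
  #27 SA[27]=9  'ecbccacaeeacbbdaaaba'
  #28 SA[28]=17  'eeacbbdaaaba'

SA = [28, 24, 25, 26, 14, 19, 2, 16, 27, 21, 11, 22, 4, 6, 8, 13, 15, 20, 10, 12, 0, 23, 3, 5, 7, 18, 1, 9, 17]
rank  pair      lcp
   1  s[28:],s[24:]  1  'a'
   2  s[24:],s[25:]  2  'aa'
   3  s[25:],s[26:]  1  'a'
   4  s[26:],s[14:]  1  'a'
   5  s[14:],s[19:]  2  'ac'
   6  s[19:],s[2:]  1  'a'
   7  s[2:],s[16:]  1  'a'
   8  s[16:],s[27:]  0  ''
   9  s[27:],s[21:]  1  'b'
  10  s[21:],s[11:]  1  'b'
  11  s[11:],s[22:]  1  'b'
  12  s[22:],s[4:]  2  'bd'
  13  s[4:],s[6:]  3  'bdb'
  14  s[6:],s[8:]  1  'b'
  15  s[8:],s[13:]  0  ''
  16  s[13:],s[15:]  2  'ca'
  17  s[15:],s[20:]  1  'c'
  18  s[20:],s[10:]  2  'cb'
  19  s[10:],s[12:]  1  'c'
  20  s[12:],s[0:]  1  'c'
  21  s[0:],s[23:]  0  ''
  22  s[23:],s[3:]  1  'd'
  23  s[3:],s[5:]  4  'dbdb'
  24  s[5:],s[7:]  2  'db'
  25  s[7:],s[18:]  0  ''
  26  s[18:],s[1:]  2  'ea'
  27  s[1:],s[9:]  1  'e'
  28  s[9:],s[17:]  1  'e'

n(n+1)/2 = 29·30/2 = 435
Σ LCP = 0 + 1 + 2 + 1 + 1 + 2 + 1 + 1 + 0 + 1 + 1 + 1 + 2 + 3 + 1 + 0 + 2 + 1 + 2 + 1 + 1 + 0 + 1 + 4 + 2 + 0 + 2 + 1 + 1 = 36
distinct = 435 − 36 = 399

399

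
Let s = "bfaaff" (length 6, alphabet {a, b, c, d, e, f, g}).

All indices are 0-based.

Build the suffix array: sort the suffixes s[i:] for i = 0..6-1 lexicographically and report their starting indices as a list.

[2, 3, 0, 5, 1, 4]

rank | idx | suffix
   0 |   2 | aaff
   1 |   3 | aff
   2 |   0 | bfaaff
   3 |   5 | f
   4 |   1 | faaff
   5 |   4 | ff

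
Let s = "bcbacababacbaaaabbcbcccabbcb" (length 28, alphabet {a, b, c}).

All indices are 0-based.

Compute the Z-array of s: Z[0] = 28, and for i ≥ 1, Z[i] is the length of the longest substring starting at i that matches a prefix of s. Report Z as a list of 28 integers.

Z[0]=28
i=1: fresh scan; Z[1]=0
i=2: fresh scan; Z[2]=1 grow→box=[2,3)
i=3: fresh scan; Z[3]=0
i=4: fresh scan; Z[4]=0
i=5: fresh scan; Z[5]=0
i=6: fresh scan; Z[6]=1 grow→box=[6,7)
i=7: fresh scan; Z[7]=0
i=8: fresh scan; Z[8]=1 grow→box=[8,9)
i=9: fresh scan; Z[9]=0
i=10: fresh scan; Z[10]=0
i=11: fresh scan; Z[11]=1 grow→box=[11,12)
i=12: fresh scan; Z[12]=0
i=13: fresh scan; Z[13]=0
i=14: fresh scan; Z[14]=0
i=15: fresh scan; Z[15]=0
i=16: fresh scan; Z[16]=1 grow→box=[16,17)
i=17: fresh scan; Z[17]=3 grow→box=[17,20)
i=18: min(r-i=2, Z[1]=0)=0; Z[18]=0
i=19: min(r-i=1, Z[2]=1)=1; Z[19]=2 grow→box=[19,21)
i=20: min(r-i=1, Z[1]=0)=0; Z[20]=0
i=21: fresh scan; Z[21]=0
i=22: fresh scan; Z[22]=0
i=23: fresh scan; Z[23]=0
i=24: fresh scan; Z[24]=1 grow→box=[24,25)
i=25: fresh scan; Z[25]=3 grow→box=[25,28)
i=26: min(r-i=2, Z[1]=0)=0; Z[26]=0
i=27: min(r-i=1, Z[2]=1)=1; Z[27]=1

[28, 0, 1, 0, 0, 0, 1, 0, 1, 0, 0, 1, 0, 0, 0, 0, 1, 3, 0, 2, 0, 0, 0, 0, 1, 3, 0, 1]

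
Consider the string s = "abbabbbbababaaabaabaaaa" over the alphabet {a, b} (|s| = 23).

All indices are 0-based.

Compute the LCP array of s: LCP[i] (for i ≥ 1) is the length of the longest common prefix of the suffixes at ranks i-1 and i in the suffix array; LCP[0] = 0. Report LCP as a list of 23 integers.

sorted suffixes:
  #0 SA[0]=22  'a'
  #1 SA[1]=21  'aa'
  #2 SA[2]=20  'aaa'
  #3 SA[3]=19  'aaaa'
  #4 SA[4]=12  'aaabaabaaaa'
  #5 SA[5]=16  'aabaaaa'
  #6 SA[6]=13  'aabaabaaaa'
  #7 SA[7]=17  'abaaaa'
  #8 SA[8]=10  'abaaabaabaaaa'
  #9 SA[9]=14  'abaabaaaa'
  #10 SA[10]=8  'ababaaabaabaaaa'
  #11 SA[11]=0  'abbabbbbababaaabaabaaaa'
  #12 SA[12]=3  'abbbbababaaabaabaaaa'
  #13 SA[13]=18  'baaaa'
  #14 SA[14]=11  'baaabaabaaaa'
  #15 SA[15]=15  'baabaaaa'
  #16 SA[16]=9  'babaaabaabaaaa'
  #17 SA[17]=7  'bababaaabaabaaaa'
  #18 SA[18]=2  'babbbbababaaabaabaaaa'
  #19 SA[19]=6  'bbababaaabaabaaaa'
  #20 SA[20]=1  'bbabbbbababaaabaabaaaa'
  #21 SA[21]=5  'bbbababaaabaabaaaa'
  #22 SA[22]=4  'bbbbababaaabaabaaaa'

SA = [22, 21, 20, 19, 12, 16, 13, 17, 10, 14, 8, 0, 3, 18, 11, 15, 9, 7, 2, 6, 1, 5, 4]
i: (SA[i-1],SA[i]) lcp shared
  1: (22,21) 1 'a'
  2: (21,20) 2 'aa'
  3: (20,19) 3 'aaa'
  4: (19,12) 3 'aaa'
  5: (12,16) 2 'aa'
  6: (16,13) 5 'aabaa'
  7: (13,17) 1 'a'
  8: (17,10) 5 'abaaa'
  9: (10,14) 4 'abaa'
  10: (14,8) 3 'aba'
  11: (8,0) 2 'ab'
  12: (0,3) 3 'abb'
  13: (3,18) 0 ''
  14: (18,11) 4 'baaa'
  15: (11,15) 3 'baa'
  16: (15,9) 2 'ba'
  17: (9,7) 4 'baba'
  18: (7,2) 3 'bab'
  19: (2,6) 1 'b'
  20: (6,1) 4 'bbab'
  21: (1,5) 2 'bb'
  22: (5,4) 3 'bbb'

[0, 1, 2, 3, 3, 2, 5, 1, 5, 4, 3, 2, 3, 0, 4, 3, 2, 4, 3, 1, 4, 2, 3]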